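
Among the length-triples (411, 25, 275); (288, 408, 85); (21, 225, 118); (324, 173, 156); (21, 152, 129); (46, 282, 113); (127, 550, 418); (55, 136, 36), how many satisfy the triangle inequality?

1

(25,275,411): 25+275 ≤ 411 → not valid
(85,288,408): 85+288 ≤ 408 → not valid
(21,118,225): 21+118 ≤ 225 → not valid
(156,173,324): 156+173 > 324 → valid
(21,129,152): 21+129 ≤ 152 → not valid
(46,113,282): 46+113 ≤ 282 → not valid
(127,418,550): 127+418 ≤ 550 → not valid
(36,55,136): 36+55 ≤ 136 → not valid
1 of the 8 triples forms a triangle.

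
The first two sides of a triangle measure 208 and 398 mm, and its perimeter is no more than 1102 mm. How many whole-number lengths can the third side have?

306

Triangle inequality: 190 < x < 606. Perimeter ≤ 1102 gives x ≤ 1102 − 208 − 398 = 496.
So 190 < x ≤ 496; integers 191 through 496: 306 values.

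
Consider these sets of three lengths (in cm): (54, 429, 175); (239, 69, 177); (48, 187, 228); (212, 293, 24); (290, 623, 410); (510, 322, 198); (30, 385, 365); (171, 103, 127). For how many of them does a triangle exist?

6

(54,175,429): 54+175 ≤ 429 → not valid
(69,177,239): 69+177 > 239 → valid
(48,187,228): 48+187 > 228 → valid
(24,212,293): 24+212 ≤ 293 → not valid
(290,410,623): 290+410 > 623 → valid
(198,322,510): 198+322 > 510 → valid
(30,365,385): 30+365 > 385 → valid
(103,127,171): 103+127 > 171 → valid
6 of the 8 triples form a triangle.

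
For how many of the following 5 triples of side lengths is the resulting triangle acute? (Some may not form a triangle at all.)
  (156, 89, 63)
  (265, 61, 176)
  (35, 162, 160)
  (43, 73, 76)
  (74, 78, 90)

3

(156,89,63): 63+89 ≤ 156, not a triangle
(265,61,176): 61+176 ≤ 265, not a triangle
(35,162,160): 35²+160² = 26825 > 26244 = 162² → acute
(43,73,76): 43²+73² = 7178 > 5776 = 76² → acute
(74,78,90): 74²+78² = 11560 > 8100 = 90² → acute
3 of the 5 are acute.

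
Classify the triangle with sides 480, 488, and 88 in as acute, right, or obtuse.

right

Compare the square of the longest side to the sum of squares of the other two: 88² + 480² = 238144 = 488².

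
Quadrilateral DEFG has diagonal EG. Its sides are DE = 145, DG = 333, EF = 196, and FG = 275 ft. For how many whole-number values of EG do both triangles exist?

From triangle DEG: 188 < EG < 478.
From triangle FEG: 79 < EG < 471.
Intersection: 188 < EG < 471, so integers 189 through 470: 282 values.

282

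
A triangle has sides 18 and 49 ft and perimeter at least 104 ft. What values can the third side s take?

37 ≤ s < 67

Triangle inequality alone gives 31 < s < 67.
The perimeter condition gives s ≥ 104 − 18 − 49 = 37.
Intersecting the two: 37 ≤ s < 67.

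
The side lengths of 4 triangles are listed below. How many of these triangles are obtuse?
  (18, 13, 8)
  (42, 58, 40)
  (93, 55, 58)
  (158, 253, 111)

(18,13,8): 8²+13² = 233 < 324 = 18² → obtuse
(42,58,40): 40²+42² = 3364 = 58² → right
(93,55,58): 55²+58² = 6389 < 8649 = 93² → obtuse
(158,253,111): 111²+158² = 37285 < 64009 = 253² → obtuse
3 of the 4 are obtuse.

3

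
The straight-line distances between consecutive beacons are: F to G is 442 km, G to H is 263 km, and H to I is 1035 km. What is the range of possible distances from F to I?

330 ≤ FI ≤ 1740 km

The maximum is all hops collinear in one direction: 442 + 263 + 1035 = 1740.
The longest hop is 1035; the others sum to 705. Folding the others back against it leaves at least 1035 − 705 = 330.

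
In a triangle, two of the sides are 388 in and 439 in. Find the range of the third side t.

By the triangle inequality, t must be less than 388 + 439 = 827 and greater than |388 − 439| = 51.

51 < t < 827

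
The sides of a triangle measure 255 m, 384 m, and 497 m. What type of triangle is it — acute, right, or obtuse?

Compare the square of the longest side to the sum of squares of the other two: 255² + 384² = 212481 < 247009 = 497².

obtuse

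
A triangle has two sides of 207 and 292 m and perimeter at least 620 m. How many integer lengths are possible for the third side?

378

Triangle inequality: 85 < x < 499. Perimeter ≥ 620 gives x ≥ 620 − 207 − 292 = 121.
So 121 ≤ x < 499; integers 121 through 498: 378 values.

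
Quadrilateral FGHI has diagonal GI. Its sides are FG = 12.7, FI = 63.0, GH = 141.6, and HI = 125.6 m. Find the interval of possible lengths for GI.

From triangle FGI: |12.7 − 63.0| < GI < 12.7 + 63.0, i.e. 50.3 < GI < 75.7.
From triangle HGI: 16.0 < GI < 267.2.
Both must hold, so GI lies in the intersection.

50.3 < GI < 75.7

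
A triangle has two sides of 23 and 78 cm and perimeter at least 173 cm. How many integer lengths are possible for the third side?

29

Triangle inequality: 55 < x < 101. Perimeter ≥ 173 gives x ≥ 173 − 23 − 78 = 72.
So 72 ≤ x < 101; integers 72 through 100: 29 values.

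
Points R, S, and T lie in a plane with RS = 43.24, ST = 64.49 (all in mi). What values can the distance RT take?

21.25 ≤ RT ≤ 107.73 mi

By the triangle inequality, |43.24 − 64.49| ≤ RT ≤ 43.24 + 64.49.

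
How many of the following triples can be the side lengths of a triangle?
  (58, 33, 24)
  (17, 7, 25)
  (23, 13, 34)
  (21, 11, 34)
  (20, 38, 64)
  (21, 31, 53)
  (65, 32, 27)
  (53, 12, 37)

(24,33,58): 24+33 ≤ 58 → not valid
(7,17,25): 7+17 ≤ 25 → not valid
(13,23,34): 13+23 > 34 → valid
(11,21,34): 11+21 ≤ 34 → not valid
(20,38,64): 20+38 ≤ 64 → not valid
(21,31,53): 21+31 ≤ 53 → not valid
(27,32,65): 27+32 ≤ 65 → not valid
(12,37,53): 12+37 ≤ 53 → not valid
1 of the 8 triples forms a triangle.

1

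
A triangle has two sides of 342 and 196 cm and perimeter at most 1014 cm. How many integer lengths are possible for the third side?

Triangle inequality: 146 < x < 538. Perimeter ≤ 1014 gives x ≤ 1014 − 342 − 196 = 476.
So 146 < x ≤ 476; integers 147 through 476: 330 values.

330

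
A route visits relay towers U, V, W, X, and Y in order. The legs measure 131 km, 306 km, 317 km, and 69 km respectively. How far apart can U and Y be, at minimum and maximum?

0 ≤ UY ≤ 823 km

The maximum is all hops collinear in one direction: 131 + 306 + 317 + 69 = 823.
The longest hop is 317; the others sum to 506. Since 317 ≤ 506, the path can fold back on itself completely, so the minimum distance is 0.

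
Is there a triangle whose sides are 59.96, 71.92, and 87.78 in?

The longest side is 87.78, and the other two sum to 131.88.
Since 131.88 > 87.78, the triangle inequality holds.

Yes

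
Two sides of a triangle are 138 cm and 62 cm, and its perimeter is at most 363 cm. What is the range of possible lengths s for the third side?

Triangle inequality alone gives 76 < s < 200.
The perimeter condition gives s ≤ 363 − 138 − 62 = 163.
Intersecting the two: 76 < s ≤ 163.

76 < s ≤ 163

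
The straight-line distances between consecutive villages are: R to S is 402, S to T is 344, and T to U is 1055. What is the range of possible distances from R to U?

309 ≤ RU ≤ 1801

The maximum is all hops collinear in one direction: 402 + 344 + 1055 = 1801.
The longest hop is 1055; the others sum to 746. Folding the others back against it leaves at least 1055 − 746 = 309.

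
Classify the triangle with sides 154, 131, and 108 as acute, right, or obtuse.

acute

Compare the square of the longest side to the sum of squares of the other two: 108² + 131² = 28825 > 23716 = 154².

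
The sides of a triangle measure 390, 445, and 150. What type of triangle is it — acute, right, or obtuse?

obtuse

Compare the square of the longest side to the sum of squares of the other two: 150² + 390² = 174600 < 198025 = 445².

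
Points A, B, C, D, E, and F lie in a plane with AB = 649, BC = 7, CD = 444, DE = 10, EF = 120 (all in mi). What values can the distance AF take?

68 ≤ AF ≤ 1230 mi

The maximum is all hops collinear in one direction: 649 + 7 + 444 + 10 + 120 = 1230.
The longest hop is 649; the others sum to 581. Folding the others back against it leaves at least 649 − 581 = 68.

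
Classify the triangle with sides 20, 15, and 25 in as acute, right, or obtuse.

right

Compare the square of the longest side to the sum of squares of the other two: 15² + 20² = 625 = 25².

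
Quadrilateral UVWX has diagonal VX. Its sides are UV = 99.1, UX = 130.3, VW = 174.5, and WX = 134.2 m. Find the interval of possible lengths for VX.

From triangle UVX: |99.1 − 130.3| < VX < 99.1 + 130.3, i.e. 31.2 < VX < 229.4.
From triangle WVX: 40.3 < VX < 308.7.
Both must hold, so VX lies in the intersection.

40.3 < VX < 229.4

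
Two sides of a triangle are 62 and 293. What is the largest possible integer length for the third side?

354

The third side must be strictly less than 62 + 293 = 355.
The largest integer below 355 is 354.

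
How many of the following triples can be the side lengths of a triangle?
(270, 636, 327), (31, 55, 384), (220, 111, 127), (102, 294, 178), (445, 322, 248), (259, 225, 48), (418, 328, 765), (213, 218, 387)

4

(270,327,636): 270+327 ≤ 636 → not valid
(31,55,384): 31+55 ≤ 384 → not valid
(111,127,220): 111+127 > 220 → valid
(102,178,294): 102+178 ≤ 294 → not valid
(248,322,445): 248+322 > 445 → valid
(48,225,259): 48+225 > 259 → valid
(328,418,765): 328+418 ≤ 765 → not valid
(213,218,387): 213+218 > 387 → valid
4 of the 8 triples form a triangle.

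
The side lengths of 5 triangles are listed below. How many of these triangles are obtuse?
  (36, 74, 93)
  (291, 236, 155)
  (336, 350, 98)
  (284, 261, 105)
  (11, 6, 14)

(36,74,93): 36²+74² = 6772 < 8649 = 93² → obtuse
(291,236,155): 155²+236² = 79721 < 84681 = 291² → obtuse
(336,350,98): 98²+336² = 122500 = 350² → right
(284,261,105): 105²+261² = 79146 < 80656 = 284² → obtuse
(11,6,14): 6²+11² = 157 < 196 = 14² → obtuse
4 of the 5 are obtuse.

4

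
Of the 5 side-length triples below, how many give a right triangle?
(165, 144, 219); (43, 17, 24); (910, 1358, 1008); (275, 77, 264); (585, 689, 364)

4

(165,144,219): 144²+165² = 47961 = 219² → right
(43,17,24): 17+24 ≤ 43, not a triangle
(910,1358,1008): 910²+1008² = 1844164 = 1358² → right
(275,77,264): 77²+264² = 75625 = 275² → right
(585,689,364): 364²+585² = 474721 = 689² → right
4 of the 5 are right.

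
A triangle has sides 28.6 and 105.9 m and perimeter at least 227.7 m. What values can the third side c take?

Triangle inequality alone gives 77.3 < c < 134.5.
The perimeter condition gives c ≥ 227.7 − 28.6 − 105.9 = 93.2.
Intersecting the two: 93.2 ≤ c < 134.5.

93.2 ≤ c < 134.5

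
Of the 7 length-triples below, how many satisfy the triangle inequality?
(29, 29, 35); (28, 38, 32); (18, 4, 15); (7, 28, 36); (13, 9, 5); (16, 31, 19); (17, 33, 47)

(29,29,35): 29+29 > 35 → valid
(28,32,38): 28+32 > 38 → valid
(4,15,18): 4+15 > 18 → valid
(7,28,36): 7+28 ≤ 36 → not valid
(5,9,13): 5+9 > 13 → valid
(16,19,31): 16+19 > 31 → valid
(17,33,47): 17+33 > 47 → valid
6 of the 7 triples form a triangle.

6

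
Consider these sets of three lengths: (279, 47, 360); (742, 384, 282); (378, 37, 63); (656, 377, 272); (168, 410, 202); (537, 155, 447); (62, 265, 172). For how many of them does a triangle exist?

(47,279,360): 47+279 ≤ 360 → not valid
(282,384,742): 282+384 ≤ 742 → not valid
(37,63,378): 37+63 ≤ 378 → not valid
(272,377,656): 272+377 ≤ 656 → not valid
(168,202,410): 168+202 ≤ 410 → not valid
(155,447,537): 155+447 > 537 → valid
(62,172,265): 62+172 ≤ 265 → not valid
1 of the 7 triples forms a triangle.

1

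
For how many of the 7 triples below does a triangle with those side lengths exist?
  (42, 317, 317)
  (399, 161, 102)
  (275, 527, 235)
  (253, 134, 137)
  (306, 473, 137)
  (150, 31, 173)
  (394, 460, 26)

(42,317,317): 42+317 > 317 → valid
(102,161,399): 102+161 ≤ 399 → not valid
(235,275,527): 235+275 ≤ 527 → not valid
(134,137,253): 134+137 > 253 → valid
(137,306,473): 137+306 ≤ 473 → not valid
(31,150,173): 31+150 > 173 → valid
(26,394,460): 26+394 ≤ 460 → not valid
3 of the 7 triples form a triangle.

3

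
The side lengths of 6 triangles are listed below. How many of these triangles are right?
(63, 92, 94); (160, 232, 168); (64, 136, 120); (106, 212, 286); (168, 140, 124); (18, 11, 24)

(63,92,94): 63²+92² = 12433 > 8836 = 94² → acute
(160,232,168): 160²+168² = 53824 = 232² → right
(64,136,120): 64²+120² = 18496 = 136² → right
(106,212,286): 106²+212² = 56180 < 81796 = 286² → obtuse
(168,140,124): 124²+140² = 34976 > 28224 = 168² → acute
(18,11,24): 11²+18² = 445 < 576 = 24² → obtuse
2 of the 6 are right.

2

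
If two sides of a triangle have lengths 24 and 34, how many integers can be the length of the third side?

47

The third side lies in the open interval (10, 58).
Integers from 11 to 57 inclusive: 57 − 11 + 1 = 47.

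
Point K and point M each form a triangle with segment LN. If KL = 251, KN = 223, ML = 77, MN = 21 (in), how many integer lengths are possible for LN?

41

From triangle KLN: 28 < LN < 474.
From triangle MLN: 56 < LN < 98.
Intersection: 56 < LN < 98, so integers 57 through 97: 41 values.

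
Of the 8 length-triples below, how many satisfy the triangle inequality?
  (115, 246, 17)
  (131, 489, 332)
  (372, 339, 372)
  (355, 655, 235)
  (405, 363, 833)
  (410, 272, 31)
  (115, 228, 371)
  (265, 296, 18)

1

(17,115,246): 17+115 ≤ 246 → not valid
(131,332,489): 131+332 ≤ 489 → not valid
(339,372,372): 339+372 > 372 → valid
(235,355,655): 235+355 ≤ 655 → not valid
(363,405,833): 363+405 ≤ 833 → not valid
(31,272,410): 31+272 ≤ 410 → not valid
(115,228,371): 115+228 ≤ 371 → not valid
(18,265,296): 18+265 ≤ 296 → not valid
1 of the 8 triples forms a triangle.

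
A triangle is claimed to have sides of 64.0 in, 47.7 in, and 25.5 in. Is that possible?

Yes

The longest side is 64.0, and the other two sum to 73.2.
Since 73.2 > 64.0, the triangle inequality holds.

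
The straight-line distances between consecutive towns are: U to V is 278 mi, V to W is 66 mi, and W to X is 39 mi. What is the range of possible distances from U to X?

173 ≤ UX ≤ 383 mi

The maximum is all hops collinear in one direction: 278 + 66 + 39 = 383.
The longest hop is 278; the others sum to 105. Folding the others back against it leaves at least 278 − 105 = 173.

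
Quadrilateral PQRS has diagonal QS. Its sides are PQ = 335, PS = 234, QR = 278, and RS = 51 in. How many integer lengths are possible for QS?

101

From triangle PQS: 101 < QS < 569.
From triangle RQS: 227 < QS < 329.
Intersection: 227 < QS < 329, so integers 228 through 328: 101 values.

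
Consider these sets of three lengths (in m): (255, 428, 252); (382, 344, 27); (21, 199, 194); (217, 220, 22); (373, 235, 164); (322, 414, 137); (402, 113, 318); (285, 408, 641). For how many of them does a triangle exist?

7

(252,255,428): 252+255 > 428 → valid
(27,344,382): 27+344 ≤ 382 → not valid
(21,194,199): 21+194 > 199 → valid
(22,217,220): 22+217 > 220 → valid
(164,235,373): 164+235 > 373 → valid
(137,322,414): 137+322 > 414 → valid
(113,318,402): 113+318 > 402 → valid
(285,408,641): 285+408 > 641 → valid
7 of the 8 triples form a triangle.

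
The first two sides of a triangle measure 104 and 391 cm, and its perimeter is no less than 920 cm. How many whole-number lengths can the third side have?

Triangle inequality: 287 < x < 495. Perimeter ≥ 920 gives x ≥ 920 − 104 − 391 = 425.
So 425 ≤ x < 495; integers 425 through 494: 70 values.

70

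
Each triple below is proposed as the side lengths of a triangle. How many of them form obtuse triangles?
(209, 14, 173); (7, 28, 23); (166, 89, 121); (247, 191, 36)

2

(209,14,173): 14+173 ≤ 209, not a triangle
(7,28,23): 7²+23² = 578 < 784 = 28² → obtuse
(166,89,121): 89²+121² = 22562 < 27556 = 166² → obtuse
(247,191,36): 36+191 ≤ 247, not a triangle
2 of the 4 are obtuse.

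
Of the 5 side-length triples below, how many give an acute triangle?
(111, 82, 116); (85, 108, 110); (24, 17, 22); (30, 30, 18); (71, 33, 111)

(111,82,116): 82²+111² = 19045 > 13456 = 116² → acute
(85,108,110): 85²+108² = 18889 > 12100 = 110² → acute
(24,17,22): 17²+22² = 773 > 576 = 24² → acute
(30,30,18): 18²+30² = 1224 > 900 = 30² → acute
(71,33,111): 33+71 ≤ 111, not a triangle
4 of the 5 are acute.

4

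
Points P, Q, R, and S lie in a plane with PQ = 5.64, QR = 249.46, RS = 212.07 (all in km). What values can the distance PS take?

The maximum is all hops collinear in one direction: 5.64 + 249.46 + 212.07 = 467.17.
The longest hop is 249.46; the others sum to 217.71. Folding the others back against it leaves at least 249.46 − 217.71 = 31.75.

31.75 ≤ PS ≤ 467.17 km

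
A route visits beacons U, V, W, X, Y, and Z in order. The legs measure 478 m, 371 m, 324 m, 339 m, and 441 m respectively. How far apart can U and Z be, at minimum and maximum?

The maximum is all hops collinear in one direction: 478 + 371 + 324 + 339 + 441 = 1953.
The longest hop is 478; the others sum to 1475. Since 478 ≤ 1475, the path can fold back on itself completely, so the minimum distance is 0.

0 ≤ UZ ≤ 1953 m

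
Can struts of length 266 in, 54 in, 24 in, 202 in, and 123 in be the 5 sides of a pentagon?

Yes

A pentagon exists iff every side is shorter than the sum of the others — equivalently, the longest side is less than the sum of the rest.
Longest side 266 < 403 (sum of the remaining 4), so yes.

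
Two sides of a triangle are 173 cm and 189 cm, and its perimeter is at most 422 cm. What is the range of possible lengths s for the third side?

16 < s ≤ 60 cm

Triangle inequality alone gives 16 < s < 362.
The perimeter condition gives s ≤ 422 − 173 − 189 = 60.
Intersecting the two: 16 < s ≤ 60.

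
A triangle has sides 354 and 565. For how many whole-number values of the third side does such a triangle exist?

The third side lies in the open interval (211, 919).
Integers from 212 to 918 inclusive: 918 − 212 + 1 = 707.

707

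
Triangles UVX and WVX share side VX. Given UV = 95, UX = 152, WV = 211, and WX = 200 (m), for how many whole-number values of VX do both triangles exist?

189

From triangle UVX: 57 < VX < 247.
From triangle WVX: 11 < VX < 411.
Intersection: 57 < VX < 247, so integers 58 through 246: 189 values.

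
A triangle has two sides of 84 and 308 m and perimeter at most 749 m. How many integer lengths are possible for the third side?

133

Triangle inequality: 224 < x < 392. Perimeter ≤ 749 gives x ≤ 749 − 84 − 308 = 357.
So 224 < x ≤ 357; integers 225 through 357: 133 values.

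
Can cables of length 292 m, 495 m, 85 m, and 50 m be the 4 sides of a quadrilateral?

For a quadrilateral, each side must be shorter than the sum of the others.
Here the longest side is 495, but the remaining 3 sides sum to only 427.

No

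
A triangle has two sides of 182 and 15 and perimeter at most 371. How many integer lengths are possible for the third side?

Triangle inequality: 167 < x < 197. Perimeter ≤ 371 gives x ≤ 371 − 182 − 15 = 174.
So 167 < x ≤ 174; integers 168 through 174: 7 values.

7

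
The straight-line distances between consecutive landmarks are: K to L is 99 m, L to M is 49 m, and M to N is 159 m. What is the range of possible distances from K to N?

11 ≤ KN ≤ 307 m

The maximum is all hops collinear in one direction: 99 + 49 + 159 = 307.
The longest hop is 159; the others sum to 148. Folding the others back against it leaves at least 159 − 148 = 11.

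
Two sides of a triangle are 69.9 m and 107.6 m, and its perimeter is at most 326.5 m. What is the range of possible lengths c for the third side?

37.7 < c ≤ 149.0

Triangle inequality alone gives 37.7 < c < 177.5.
The perimeter condition gives c ≤ 326.5 − 69.9 − 107.6 = 149.0.
Intersecting the two: 37.7 < c ≤ 149.0.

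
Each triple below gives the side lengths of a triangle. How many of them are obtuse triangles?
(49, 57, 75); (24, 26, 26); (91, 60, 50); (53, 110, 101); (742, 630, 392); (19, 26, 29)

1

(49,57,75): 49²+57² = 5650 > 5625 = 75² → acute
(24,26,26): 24²+26² = 1252 > 676 = 26² → acute
(91,60,50): 50²+60² = 6100 < 8281 = 91² → obtuse
(53,110,101): 53²+101² = 13010 > 12100 = 110² → acute
(742,630,392): 392²+630² = 550564 = 742² → right
(19,26,29): 19²+26² = 1037 > 841 = 29² → acute
1 of the 6 is obtuse.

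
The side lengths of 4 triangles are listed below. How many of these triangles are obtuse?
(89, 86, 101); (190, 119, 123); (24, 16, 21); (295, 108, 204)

2

(89,86,101): 86²+89² = 15317 > 10201 = 101² → acute
(190,119,123): 119²+123² = 29290 < 36100 = 190² → obtuse
(24,16,21): 16²+21² = 697 > 576 = 24² → acute
(295,108,204): 108²+204² = 53280 < 87025 = 295² → obtuse
2 of the 4 are obtuse.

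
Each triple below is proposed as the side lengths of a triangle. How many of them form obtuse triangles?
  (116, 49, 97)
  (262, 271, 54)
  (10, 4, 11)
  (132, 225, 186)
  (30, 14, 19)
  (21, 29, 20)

(116,49,97): 49²+97² = 11810 < 13456 = 116² → obtuse
(262,271,54): 54²+262² = 71560 < 73441 = 271² → obtuse
(10,4,11): 4²+10² = 116 < 121 = 11² → obtuse
(132,225,186): 132²+186² = 52020 > 50625 = 225² → acute
(30,14,19): 14²+19² = 557 < 900 = 30² → obtuse
(21,29,20): 20²+21² = 841 = 29² → right
4 of the 6 are obtuse.

4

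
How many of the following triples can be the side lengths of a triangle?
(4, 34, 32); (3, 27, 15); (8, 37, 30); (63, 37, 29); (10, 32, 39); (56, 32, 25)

5

(4,32,34): 4+32 > 34 → valid
(3,15,27): 3+15 ≤ 27 → not valid
(8,30,37): 8+30 > 37 → valid
(29,37,63): 29+37 > 63 → valid
(10,32,39): 10+32 > 39 → valid
(25,32,56): 25+32 > 56 → valid
5 of the 6 triples form a triangle.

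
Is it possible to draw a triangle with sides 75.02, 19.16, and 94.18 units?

The two shorter sides sum to 94.18, exactly equal to the longest side 94.18.
That gives only a degenerate (flat) triangle — the inequality must be strict.

No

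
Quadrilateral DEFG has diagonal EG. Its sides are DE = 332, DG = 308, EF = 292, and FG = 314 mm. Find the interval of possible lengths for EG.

24 < EG < 606

From triangle DEG: |332 − 308| < EG < 332 + 308, i.e. 24 < EG < 640.
From triangle FEG: 22 < EG < 606.
Both must hold, so EG lies in the intersection.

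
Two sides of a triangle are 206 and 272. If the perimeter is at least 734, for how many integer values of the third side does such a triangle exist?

222

Triangle inequality: 66 < x < 478. Perimeter ≥ 734 gives x ≥ 734 − 206 − 272 = 256.
So 256 ≤ x < 478; integers 256 through 477: 222 values.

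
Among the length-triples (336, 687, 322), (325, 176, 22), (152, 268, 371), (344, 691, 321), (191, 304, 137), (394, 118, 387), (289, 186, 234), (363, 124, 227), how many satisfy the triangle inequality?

(322,336,687): 322+336 ≤ 687 → not valid
(22,176,325): 22+176 ≤ 325 → not valid
(152,268,371): 152+268 > 371 → valid
(321,344,691): 321+344 ≤ 691 → not valid
(137,191,304): 137+191 > 304 → valid
(118,387,394): 118+387 > 394 → valid
(186,234,289): 186+234 > 289 → valid
(124,227,363): 124+227 ≤ 363 → not valid
4 of the 8 triples form a triangle.

4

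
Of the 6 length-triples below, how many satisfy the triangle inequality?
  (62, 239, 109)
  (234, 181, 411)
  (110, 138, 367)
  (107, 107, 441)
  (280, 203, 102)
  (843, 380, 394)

2

(62,109,239): 62+109 ≤ 239 → not valid
(181,234,411): 181+234 > 411 → valid
(110,138,367): 110+138 ≤ 367 → not valid
(107,107,441): 107+107 ≤ 441 → not valid
(102,203,280): 102+203 > 280 → valid
(380,394,843): 380+394 ≤ 843 → not valid
2 of the 6 triples form a triangle.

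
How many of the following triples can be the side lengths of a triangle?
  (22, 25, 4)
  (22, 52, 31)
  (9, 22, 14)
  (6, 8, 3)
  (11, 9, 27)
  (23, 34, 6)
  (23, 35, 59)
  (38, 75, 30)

4

(4,22,25): 4+22 > 25 → valid
(22,31,52): 22+31 > 52 → valid
(9,14,22): 9+14 > 22 → valid
(3,6,8): 3+6 > 8 → valid
(9,11,27): 9+11 ≤ 27 → not valid
(6,23,34): 6+23 ≤ 34 → not valid
(23,35,59): 23+35 ≤ 59 → not valid
(30,38,75): 30+38 ≤ 75 → not valid
4 of the 8 triples form a triangle.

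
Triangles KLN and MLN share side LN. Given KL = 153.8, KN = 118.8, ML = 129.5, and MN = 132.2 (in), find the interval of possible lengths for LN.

From triangle KLN: |153.8 − 118.8| < LN < 153.8 + 118.8, i.e. 35.0 < LN < 272.6.
From triangle MLN: 2.7 < LN < 261.7.
Both must hold, so LN lies in the intersection.

35.0 < LN < 261.7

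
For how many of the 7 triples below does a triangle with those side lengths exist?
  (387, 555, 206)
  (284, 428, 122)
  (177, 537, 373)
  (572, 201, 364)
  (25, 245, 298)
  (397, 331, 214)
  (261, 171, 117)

4

(206,387,555): 206+387 > 555 → valid
(122,284,428): 122+284 ≤ 428 → not valid
(177,373,537): 177+373 > 537 → valid
(201,364,572): 201+364 ≤ 572 → not valid
(25,245,298): 25+245 ≤ 298 → not valid
(214,331,397): 214+331 > 397 → valid
(117,171,261): 117+171 > 261 → valid
4 of the 7 triples form a triangle.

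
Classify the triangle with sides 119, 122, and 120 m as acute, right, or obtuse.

Compare the square of the longest side to the sum of squares of the other two: 119² + 120² = 28561 > 14884 = 122².

acute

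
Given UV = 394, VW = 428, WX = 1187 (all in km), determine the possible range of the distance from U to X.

365 ≤ UX ≤ 2009 km

The maximum is all hops collinear in one direction: 394 + 428 + 1187 = 2009.
The longest hop is 1187; the others sum to 822. Folding the others back against it leaves at least 1187 − 822 = 365.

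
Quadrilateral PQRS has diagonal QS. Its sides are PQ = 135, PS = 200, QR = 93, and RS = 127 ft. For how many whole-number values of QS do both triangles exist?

From triangle PQS: 65 < QS < 335.
From triangle RQS: 34 < QS < 220.
Intersection: 65 < QS < 220, so integers 66 through 219: 154 values.

154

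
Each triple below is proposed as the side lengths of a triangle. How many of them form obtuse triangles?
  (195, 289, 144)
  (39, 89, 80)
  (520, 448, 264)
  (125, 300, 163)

1

(195,289,144): 144²+195² = 58761 < 83521 = 289² → obtuse
(39,89,80): 39²+80² = 7921 = 89² → right
(520,448,264): 264²+448² = 270400 = 520² → right
(125,300,163): 125+163 ≤ 300, not a triangle
1 of the 4 is obtuse.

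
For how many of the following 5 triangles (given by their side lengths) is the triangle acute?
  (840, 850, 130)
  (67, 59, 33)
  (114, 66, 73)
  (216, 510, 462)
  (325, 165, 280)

(840,850,130): 130²+840² = 722500 = 850² → right
(67,59,33): 33²+59² = 4570 > 4489 = 67² → acute
(114,66,73): 66²+73² = 9685 < 12996 = 114² → obtuse
(216,510,462): 216²+462² = 260100 = 510² → right
(325,165,280): 165²+280² = 105625 = 325² → right
1 of the 5 is acute.

1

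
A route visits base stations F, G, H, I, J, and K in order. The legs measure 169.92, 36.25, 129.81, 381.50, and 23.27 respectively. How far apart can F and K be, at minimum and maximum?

22.25 ≤ FK ≤ 740.75

The maximum is all hops collinear in one direction: 169.92 + 36.25 + 129.81 + 381.50 + 23.27 = 740.75.
The longest hop is 381.50; the others sum to 359.25. Folding the others back against it leaves at least 381.50 − 359.25 = 22.25.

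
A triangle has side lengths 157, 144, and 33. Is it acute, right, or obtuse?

obtuse

Compare the square of the longest side to the sum of squares of the other two: 33² + 144² = 21825 < 24649 = 157².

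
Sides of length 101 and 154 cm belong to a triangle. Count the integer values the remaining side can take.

The third side lies in the open interval (53, 255).
Integers from 54 to 254 inclusive: 254 − 54 + 1 = 201.

201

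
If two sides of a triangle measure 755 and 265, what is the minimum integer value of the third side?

491

The third side must be strictly greater than |755 − 265| = 490.
The smallest integer above 490 is 491.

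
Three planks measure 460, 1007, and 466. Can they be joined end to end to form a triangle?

No

The longest side is 1007, but the other two sum to only 926.
926 < 1007, so the triangle inequality fails.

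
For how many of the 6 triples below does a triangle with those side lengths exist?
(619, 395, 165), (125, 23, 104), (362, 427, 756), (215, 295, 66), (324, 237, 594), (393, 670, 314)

3

(165,395,619): 165+395 ≤ 619 → not valid
(23,104,125): 23+104 > 125 → valid
(362,427,756): 362+427 > 756 → valid
(66,215,295): 66+215 ≤ 295 → not valid
(237,324,594): 237+324 ≤ 594 → not valid
(314,393,670): 314+393 > 670 → valid
3 of the 6 triples form a triangle.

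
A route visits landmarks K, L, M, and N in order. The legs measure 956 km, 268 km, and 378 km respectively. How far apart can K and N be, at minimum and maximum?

310 ≤ KN ≤ 1602 km

The maximum is all hops collinear in one direction: 956 + 268 + 378 = 1602.
The longest hop is 956; the others sum to 646. Folding the others back against it leaves at least 956 − 646 = 310.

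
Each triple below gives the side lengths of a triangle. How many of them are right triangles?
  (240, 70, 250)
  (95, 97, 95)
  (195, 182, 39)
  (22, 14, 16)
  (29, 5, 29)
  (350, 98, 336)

2

(240,70,250): 70²+240² = 62500 = 250² → right
(95,97,95): 95²+95² = 18050 > 9409 = 97² → acute
(195,182,39): 39²+182² = 34645 < 38025 = 195² → obtuse
(22,14,16): 14²+16² = 452 < 484 = 22² → obtuse
(29,5,29): 5²+29² = 866 > 841 = 29² → acute
(350,98,336): 98²+336² = 122500 = 350² → right
2 of the 6 are right.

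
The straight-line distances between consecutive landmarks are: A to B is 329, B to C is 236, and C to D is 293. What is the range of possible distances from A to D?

0 ≤ AD ≤ 858

The maximum is all hops collinear in one direction: 329 + 236 + 293 = 858.
The longest hop is 329; the others sum to 529. Since 329 ≤ 529, the path can fold back on itself completely, so the minimum distance is 0.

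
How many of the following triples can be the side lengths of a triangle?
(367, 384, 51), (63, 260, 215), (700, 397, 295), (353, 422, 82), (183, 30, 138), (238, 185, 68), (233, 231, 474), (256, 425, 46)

(51,367,384): 51+367 > 384 → valid
(63,215,260): 63+215 > 260 → valid
(295,397,700): 295+397 ≤ 700 → not valid
(82,353,422): 82+353 > 422 → valid
(30,138,183): 30+138 ≤ 183 → not valid
(68,185,238): 68+185 > 238 → valid
(231,233,474): 231+233 ≤ 474 → not valid
(46,256,425): 46+256 ≤ 425 → not valid
4 of the 8 triples form a triangle.

4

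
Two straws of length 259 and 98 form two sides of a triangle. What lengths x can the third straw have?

By the triangle inequality, x must be less than 259 + 98 = 357 and greater than |259 − 98| = 161.

161 < x < 357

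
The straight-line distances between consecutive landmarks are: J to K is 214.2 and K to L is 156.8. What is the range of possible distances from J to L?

57.4 ≤ JL ≤ 371.0

By the triangle inequality, |214.2 − 156.8| ≤ JL ≤ 214.2 + 156.8.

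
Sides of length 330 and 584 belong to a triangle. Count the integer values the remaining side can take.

659

The third side lies in the open interval (254, 914).
Integers from 255 to 913 inclusive: 913 − 255 + 1 = 659.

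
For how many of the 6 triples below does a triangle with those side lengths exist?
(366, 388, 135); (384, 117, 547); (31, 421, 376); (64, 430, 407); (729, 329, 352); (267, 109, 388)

2

(135,366,388): 135+366 > 388 → valid
(117,384,547): 117+384 ≤ 547 → not valid
(31,376,421): 31+376 ≤ 421 → not valid
(64,407,430): 64+407 > 430 → valid
(329,352,729): 329+352 ≤ 729 → not valid
(109,267,388): 109+267 ≤ 388 → not valid
2 of the 6 triples form a triangle.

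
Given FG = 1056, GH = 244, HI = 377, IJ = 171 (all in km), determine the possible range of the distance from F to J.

The maximum is all hops collinear in one direction: 1056 + 244 + 377 + 171 = 1848.
The longest hop is 1056; the others sum to 792. Folding the others back against it leaves at least 1056 − 792 = 264.

264 ≤ FJ ≤ 1848 km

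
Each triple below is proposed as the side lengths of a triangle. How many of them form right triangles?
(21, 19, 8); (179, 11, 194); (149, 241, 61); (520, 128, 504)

(21,19,8): 8²+19² = 425 < 441 = 21² → obtuse
(179,11,194): 11+179 ≤ 194, not a triangle
(149,241,61): 61+149 ≤ 241, not a triangle
(520,128,504): 128²+504² = 270400 = 520² → right
1 of the 4 is right.

1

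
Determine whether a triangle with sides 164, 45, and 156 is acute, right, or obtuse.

Compare the square of the longest side to the sum of squares of the other two: 45² + 156² = 26361 < 26896 = 164².

obtuse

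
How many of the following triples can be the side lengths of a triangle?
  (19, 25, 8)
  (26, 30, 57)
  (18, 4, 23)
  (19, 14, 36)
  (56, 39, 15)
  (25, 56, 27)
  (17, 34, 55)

1

(8,19,25): 8+19 > 25 → valid
(26,30,57): 26+30 ≤ 57 → not valid
(4,18,23): 4+18 ≤ 23 → not valid
(14,19,36): 14+19 ≤ 36 → not valid
(15,39,56): 15+39 ≤ 56 → not valid
(25,27,56): 25+27 ≤ 56 → not valid
(17,34,55): 17+34 ≤ 55 → not valid
1 of the 7 triples forms a triangle.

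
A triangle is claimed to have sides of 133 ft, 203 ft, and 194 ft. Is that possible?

The longest side is 203, and the other two sum to 327.
Since 327 > 203, the triangle inequality holds.

Yes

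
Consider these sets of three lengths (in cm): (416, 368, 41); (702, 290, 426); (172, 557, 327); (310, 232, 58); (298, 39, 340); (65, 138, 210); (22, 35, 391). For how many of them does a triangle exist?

1

(41,368,416): 41+368 ≤ 416 → not valid
(290,426,702): 290+426 > 702 → valid
(172,327,557): 172+327 ≤ 557 → not valid
(58,232,310): 58+232 ≤ 310 → not valid
(39,298,340): 39+298 ≤ 340 → not valid
(65,138,210): 65+138 ≤ 210 → not valid
(22,35,391): 22+35 ≤ 391 → not valid
1 of the 7 triples forms a triangle.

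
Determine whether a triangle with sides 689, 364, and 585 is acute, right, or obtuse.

right

Compare the square of the longest side to the sum of squares of the other two: 364² + 585² = 474721 = 689².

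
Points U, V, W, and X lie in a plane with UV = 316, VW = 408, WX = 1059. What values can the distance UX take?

335 ≤ UX ≤ 1783

The maximum is all hops collinear in one direction: 316 + 408 + 1059 = 1783.
The longest hop is 1059; the others sum to 724. Folding the others back against it leaves at least 1059 − 724 = 335.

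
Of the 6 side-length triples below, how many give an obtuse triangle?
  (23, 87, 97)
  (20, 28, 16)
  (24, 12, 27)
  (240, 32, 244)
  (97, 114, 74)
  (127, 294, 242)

5

(23,87,97): 23²+87² = 8098 < 9409 = 97² → obtuse
(20,28,16): 16²+20² = 656 < 784 = 28² → obtuse
(24,12,27): 12²+24² = 720 < 729 = 27² → obtuse
(240,32,244): 32²+240² = 58624 < 59536 = 244² → obtuse
(97,114,74): 74²+97² = 14885 > 12996 = 114² → acute
(127,294,242): 127²+242² = 74693 < 86436 = 294² → obtuse
5 of the 6 are obtuse.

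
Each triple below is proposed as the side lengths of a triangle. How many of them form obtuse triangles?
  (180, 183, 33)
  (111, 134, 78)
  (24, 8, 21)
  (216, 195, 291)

1

(180,183,33): 33²+180² = 33489 = 183² → right
(111,134,78): 78²+111² = 18405 > 17956 = 134² → acute
(24,8,21): 8²+21² = 505 < 576 = 24² → obtuse
(216,195,291): 195²+216² = 84681 = 291² → right
1 of the 4 is obtuse.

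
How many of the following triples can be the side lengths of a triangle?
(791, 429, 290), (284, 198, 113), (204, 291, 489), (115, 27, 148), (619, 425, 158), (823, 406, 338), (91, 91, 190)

2

(290,429,791): 290+429 ≤ 791 → not valid
(113,198,284): 113+198 > 284 → valid
(204,291,489): 204+291 > 489 → valid
(27,115,148): 27+115 ≤ 148 → not valid
(158,425,619): 158+425 ≤ 619 → not valid
(338,406,823): 338+406 ≤ 823 → not valid
(91,91,190): 91+91 ≤ 190 → not valid
2 of the 7 triples form a triangle.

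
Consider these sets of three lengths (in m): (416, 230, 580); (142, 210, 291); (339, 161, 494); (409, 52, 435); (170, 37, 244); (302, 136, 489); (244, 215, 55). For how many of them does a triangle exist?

(230,416,580): 230+416 > 580 → valid
(142,210,291): 142+210 > 291 → valid
(161,339,494): 161+339 > 494 → valid
(52,409,435): 52+409 > 435 → valid
(37,170,244): 37+170 ≤ 244 → not valid
(136,302,489): 136+302 ≤ 489 → not valid
(55,215,244): 55+215 > 244 → valid
5 of the 7 triples form a triangle.

5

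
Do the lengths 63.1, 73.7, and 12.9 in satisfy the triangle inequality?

Yes

The longest side is 73.7, and the other two sum to 76.0.
Since 76.0 > 73.7, the triangle inequality holds.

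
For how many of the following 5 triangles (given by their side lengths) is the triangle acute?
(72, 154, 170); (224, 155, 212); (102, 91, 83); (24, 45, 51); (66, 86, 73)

(72,154,170): 72²+154² = 28900 = 170² → right
(224,155,212): 155²+212² = 68969 > 50176 = 224² → acute
(102,91,83): 83²+91² = 15170 > 10404 = 102² → acute
(24,45,51): 24²+45² = 2601 = 51² → right
(66,86,73): 66²+73² = 9685 > 7396 = 86² → acute
3 of the 5 are acute.

3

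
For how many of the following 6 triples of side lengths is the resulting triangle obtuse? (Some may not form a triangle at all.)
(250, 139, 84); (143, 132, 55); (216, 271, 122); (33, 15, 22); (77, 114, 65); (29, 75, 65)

4

(250,139,84): 84+139 ≤ 250, not a triangle
(143,132,55): 55²+132² = 20449 = 143² → right
(216,271,122): 122²+216² = 61540 < 73441 = 271² → obtuse
(33,15,22): 15²+22² = 709 < 1089 = 33² → obtuse
(77,114,65): 65²+77² = 10154 < 12996 = 114² → obtuse
(29,75,65): 29²+65² = 5066 < 5625 = 75² → obtuse
4 of the 6 are obtuse.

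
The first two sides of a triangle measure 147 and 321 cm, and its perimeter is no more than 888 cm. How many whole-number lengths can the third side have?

Triangle inequality: 174 < x < 468. Perimeter ≤ 888 gives x ≤ 888 − 147 − 321 = 420.
So 174 < x ≤ 420; integers 175 through 420: 246 values.

246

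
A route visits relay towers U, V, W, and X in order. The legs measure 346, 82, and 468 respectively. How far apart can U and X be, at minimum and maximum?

The maximum is all hops collinear in one direction: 346 + 82 + 468 = 896.
The longest hop is 468; the others sum to 428. Folding the others back against it leaves at least 468 − 428 = 40.

40 ≤ UX ≤ 896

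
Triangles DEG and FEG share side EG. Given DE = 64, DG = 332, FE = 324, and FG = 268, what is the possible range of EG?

268 < EG < 396

From triangle DEG: |64 − 332| < EG < 64 + 332, i.e. 268 < EG < 396.
From triangle FEG: 56 < EG < 592.
Both must hold, so EG lies in the intersection.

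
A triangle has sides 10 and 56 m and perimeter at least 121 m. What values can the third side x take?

55 ≤ x < 66

Triangle inequality alone gives 46 < x < 66.
The perimeter condition gives x ≥ 121 − 10 − 56 = 55.
Intersecting the two: 55 ≤ x < 66.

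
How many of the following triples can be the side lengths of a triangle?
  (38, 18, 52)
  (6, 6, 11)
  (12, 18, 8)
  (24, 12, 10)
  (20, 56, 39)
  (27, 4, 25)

(18,38,52): 18+38 > 52 → valid
(6,6,11): 6+6 > 11 → valid
(8,12,18): 8+12 > 18 → valid
(10,12,24): 10+12 ≤ 24 → not valid
(20,39,56): 20+39 > 56 → valid
(4,25,27): 4+25 > 27 → valid
5 of the 6 triples form a triangle.

5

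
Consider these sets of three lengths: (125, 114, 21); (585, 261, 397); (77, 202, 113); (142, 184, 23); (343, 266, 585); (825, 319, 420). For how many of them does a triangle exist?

3

(21,114,125): 21+114 > 125 → valid
(261,397,585): 261+397 > 585 → valid
(77,113,202): 77+113 ≤ 202 → not valid
(23,142,184): 23+142 ≤ 184 → not valid
(266,343,585): 266+343 > 585 → valid
(319,420,825): 319+420 ≤ 825 → not valid
3 of the 6 triples form a triangle.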